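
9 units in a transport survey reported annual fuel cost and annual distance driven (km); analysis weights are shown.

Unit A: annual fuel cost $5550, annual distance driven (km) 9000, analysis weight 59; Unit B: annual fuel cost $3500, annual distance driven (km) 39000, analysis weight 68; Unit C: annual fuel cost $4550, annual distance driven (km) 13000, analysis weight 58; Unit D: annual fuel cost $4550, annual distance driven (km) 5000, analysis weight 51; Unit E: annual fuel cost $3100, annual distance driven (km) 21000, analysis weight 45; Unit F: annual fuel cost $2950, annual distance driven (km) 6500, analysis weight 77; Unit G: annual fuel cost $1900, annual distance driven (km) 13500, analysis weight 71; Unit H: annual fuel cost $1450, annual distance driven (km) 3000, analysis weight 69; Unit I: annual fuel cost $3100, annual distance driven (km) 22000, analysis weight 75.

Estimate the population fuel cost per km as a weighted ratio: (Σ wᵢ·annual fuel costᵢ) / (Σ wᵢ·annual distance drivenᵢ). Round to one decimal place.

Σ wᵢ·y = 5550×59 + 3500×68 + 4550×58 + 4550×51 + 3100×45 + 2950×77 + 1900×71 + 1450×69 + 3100×75
  = 327450 + 238000 + 263900 + 232050 + 139500 + 227150 + 134900 + 100050 + 232500 = 1895500
Σ wᵢ·x = 9000×59 + 39000×68 + 13000×58 + 5000×51 + 21000×45 + 6500×77 + 13500×71 + 3000×69 + 22000×75
  = 8453000
Ratio = 1895500 / 8453000 = 0.22423991

0.2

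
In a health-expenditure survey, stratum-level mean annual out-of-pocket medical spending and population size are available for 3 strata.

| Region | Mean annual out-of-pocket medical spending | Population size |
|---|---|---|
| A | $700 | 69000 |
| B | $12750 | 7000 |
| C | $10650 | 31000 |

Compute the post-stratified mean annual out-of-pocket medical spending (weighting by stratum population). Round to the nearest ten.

4370

Σ Nₕ·x̄ₕ = 700×69000 + 12750×7000 + 10650×31000
  = 48300000 + 89250000 + 330150000 = 467700000
Σ Nₕ = 69000 + 7000 + 31000 = 107000
Overall mean = 467700000 / 107000 = 4371.028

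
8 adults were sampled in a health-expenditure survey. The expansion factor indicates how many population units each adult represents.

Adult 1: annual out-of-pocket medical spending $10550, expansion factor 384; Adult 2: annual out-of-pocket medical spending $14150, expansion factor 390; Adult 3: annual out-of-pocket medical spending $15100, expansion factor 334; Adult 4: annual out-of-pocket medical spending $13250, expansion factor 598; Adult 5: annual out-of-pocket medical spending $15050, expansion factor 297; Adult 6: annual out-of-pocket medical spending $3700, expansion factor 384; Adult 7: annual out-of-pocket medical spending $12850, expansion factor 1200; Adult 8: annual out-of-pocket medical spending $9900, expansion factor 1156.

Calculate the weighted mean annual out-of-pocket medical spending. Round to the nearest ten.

Weighted sum = 10550×384 + 14150×390 + 15100×334 + 13250×598 + 15050×297 + 3700×384 + 12850×1200 + 9900×1156
  = 4051200 + 5518500 + 5043400 + 7923500 + 4469850 + 1420800 + 15420000 + 11444400 = 55291650
Sum of weights = 384 + 390 + 334 + 598 + 297 + 384 + 1200 + 1156 = 4743
Weighted mean = 55291650 / 4743 = 11657.527

11660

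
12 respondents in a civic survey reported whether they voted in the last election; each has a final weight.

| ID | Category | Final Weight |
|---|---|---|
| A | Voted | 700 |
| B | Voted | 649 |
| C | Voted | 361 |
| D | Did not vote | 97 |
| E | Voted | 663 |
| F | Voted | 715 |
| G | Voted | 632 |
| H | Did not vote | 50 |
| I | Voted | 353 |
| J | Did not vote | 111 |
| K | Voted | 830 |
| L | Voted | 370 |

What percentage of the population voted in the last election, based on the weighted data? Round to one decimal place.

95.3

Sum of weights for 'Voted' = 700 + 649 + 361 + 663 + 715 + 632 + 353 + 830 + 370 = 5273
Total weight = 700 + 649 + 361 + 97 + 663 + 715 + 632 + 50 + 353 + 111 + 830 + 370 = 5531
Weighted proportion = 5273 / 5531 = 0.95335382 → 95.335382%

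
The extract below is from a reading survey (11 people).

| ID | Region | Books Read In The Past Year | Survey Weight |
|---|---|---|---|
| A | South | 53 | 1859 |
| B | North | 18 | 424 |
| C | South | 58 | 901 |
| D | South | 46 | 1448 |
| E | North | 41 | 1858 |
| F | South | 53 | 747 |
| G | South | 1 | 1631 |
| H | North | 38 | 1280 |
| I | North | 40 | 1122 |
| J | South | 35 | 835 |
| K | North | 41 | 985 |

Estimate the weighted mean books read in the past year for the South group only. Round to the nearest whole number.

South rows: A, C, D, F, G, J
Weighted sum = 53×1859 + 58×901 + 46×1448 + 53×747 + 1×1631 + 35×835
  = 98527 + 52258 + 66608 + 39591 + 1631 + 29225 = 287840
Sum of weights = 1859 + 901 + 1448 + 747 + 1631 + 835 = 7421
Weighted mean = 287840 / 7421 = 38.787225

39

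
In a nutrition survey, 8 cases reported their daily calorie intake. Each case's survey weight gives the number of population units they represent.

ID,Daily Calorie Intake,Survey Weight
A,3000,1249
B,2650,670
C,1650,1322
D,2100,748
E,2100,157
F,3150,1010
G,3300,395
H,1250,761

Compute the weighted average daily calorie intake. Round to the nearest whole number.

Weighted sum = 3000×1249 + 2650×670 + 1650×1322 + 2100×748 + 2100×157 + 3150×1010 + 3300×395 + 1250×761
  = 3747000 + 1775500 + 2181300 + 1570800 + 329700 + 3181500 + 1303500 + 951250 = 15040550
Sum of weights = 1249 + 670 + 1322 + 748 + 157 + 1010 + 395 + 761 = 6312
Weighted mean = 15040550 / 6312 = 2382.8501

2383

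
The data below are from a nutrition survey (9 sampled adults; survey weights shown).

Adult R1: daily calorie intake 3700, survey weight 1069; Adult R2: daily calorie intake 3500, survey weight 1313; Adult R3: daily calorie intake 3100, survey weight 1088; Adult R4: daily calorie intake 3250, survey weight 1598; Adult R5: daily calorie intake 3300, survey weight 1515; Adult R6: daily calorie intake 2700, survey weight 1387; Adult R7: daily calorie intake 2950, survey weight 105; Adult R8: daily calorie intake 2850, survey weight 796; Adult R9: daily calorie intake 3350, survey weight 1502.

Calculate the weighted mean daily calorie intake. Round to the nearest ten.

3230

Weighted sum = 3700×1069 + 3500×1313 + 3100×1088 + 3250×1598 + 3300×1515 + 2700×1387 + 2950×105 + 2850×796 + 3350×1502
  = 3955300 + 4595500 + 3372800 + 5193500 + 4999500 + 3744900 + 309750 + 2268600 + 5031700 = 33471550
Sum of weights = 1069 + 1313 + 1088 + 1598 + 1515 + 1387 + 105 + 796 + 1502 = 10373
Weighted mean = 33471550 / 10373 = 3226.7955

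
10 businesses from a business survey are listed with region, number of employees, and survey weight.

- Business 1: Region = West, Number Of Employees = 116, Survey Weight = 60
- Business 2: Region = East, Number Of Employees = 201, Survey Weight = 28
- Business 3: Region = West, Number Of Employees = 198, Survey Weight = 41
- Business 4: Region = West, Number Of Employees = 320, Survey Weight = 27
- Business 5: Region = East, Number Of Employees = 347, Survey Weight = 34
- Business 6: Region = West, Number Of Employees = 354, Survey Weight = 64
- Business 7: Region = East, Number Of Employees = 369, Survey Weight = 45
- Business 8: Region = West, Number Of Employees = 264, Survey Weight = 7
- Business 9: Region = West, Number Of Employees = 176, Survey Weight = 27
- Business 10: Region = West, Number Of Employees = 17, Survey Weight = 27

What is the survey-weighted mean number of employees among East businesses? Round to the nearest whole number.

East rows: 2, 5, 7
Weighted sum = 201×28 + 347×34 + 369×45
  = 5628 + 11798 + 16605 = 34031
Sum of weights = 28 + 34 + 45 = 107
Weighted mean = 34031 / 107 = 318.04673

318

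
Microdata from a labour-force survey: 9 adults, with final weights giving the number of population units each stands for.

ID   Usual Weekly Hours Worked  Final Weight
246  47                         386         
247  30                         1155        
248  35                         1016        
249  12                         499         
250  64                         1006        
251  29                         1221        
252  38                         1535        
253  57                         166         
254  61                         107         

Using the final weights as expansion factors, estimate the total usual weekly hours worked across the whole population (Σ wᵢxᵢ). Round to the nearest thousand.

268000

Weighted total = 47×386 + 30×1155 + 35×1016 + 12×499 + 64×1006 + 29×1221 + 38×1535 + 57×166 + 61×107
  = 18142 + 34650 + 35560 + 5988 + 64384 + 35409 + 58330 + 9462 + 6527 = 268452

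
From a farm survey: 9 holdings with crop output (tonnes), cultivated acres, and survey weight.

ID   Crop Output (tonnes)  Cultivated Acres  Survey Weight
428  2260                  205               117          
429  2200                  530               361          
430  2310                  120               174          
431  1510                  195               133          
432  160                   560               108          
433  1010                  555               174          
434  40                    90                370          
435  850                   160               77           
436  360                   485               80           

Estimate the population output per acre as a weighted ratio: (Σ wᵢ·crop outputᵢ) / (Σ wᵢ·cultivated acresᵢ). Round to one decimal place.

Σ wᵢ·y = 2260×117 + 2200×361 + 2310×174 + 1510×133 + 160×108 + 1010×174 + 40×370 + 850×77 + 360×80
  = 264420 + 794200 + 401940 + 200830 + 17280 + 175740 + 14800 + 65450 + 28800 = 1963460
Σ wᵢ·x = 205×117 + 530×361 + 120×174 + 195×133 + 560×108 + 555×174 + 90×370 + 160×77 + 485×80
  = 23985 + 191330 + 20880 + 25935 + 60480 + 96570 + 33300 + 12320 + 38800 = 503600
Ratio = 1963460 / 503600 = 3.8988483

3.9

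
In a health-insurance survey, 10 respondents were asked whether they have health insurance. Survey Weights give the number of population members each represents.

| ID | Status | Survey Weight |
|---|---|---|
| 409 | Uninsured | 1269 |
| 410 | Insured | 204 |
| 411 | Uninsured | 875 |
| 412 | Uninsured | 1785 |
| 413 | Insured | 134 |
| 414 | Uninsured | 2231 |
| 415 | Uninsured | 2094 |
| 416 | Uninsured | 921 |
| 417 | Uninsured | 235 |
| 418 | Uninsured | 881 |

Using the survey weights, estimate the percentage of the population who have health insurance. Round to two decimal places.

Sum of weights for 'Insured' = 204 + 134 = 338
Total weight = 1269 + 204 + 875 + 1785 + 134 + 2231 + 2094 + 921 + 235 + 881 = 10629
Weighted proportion = 338 / 10629 = 0.031799793 → 3.1799793%

3.18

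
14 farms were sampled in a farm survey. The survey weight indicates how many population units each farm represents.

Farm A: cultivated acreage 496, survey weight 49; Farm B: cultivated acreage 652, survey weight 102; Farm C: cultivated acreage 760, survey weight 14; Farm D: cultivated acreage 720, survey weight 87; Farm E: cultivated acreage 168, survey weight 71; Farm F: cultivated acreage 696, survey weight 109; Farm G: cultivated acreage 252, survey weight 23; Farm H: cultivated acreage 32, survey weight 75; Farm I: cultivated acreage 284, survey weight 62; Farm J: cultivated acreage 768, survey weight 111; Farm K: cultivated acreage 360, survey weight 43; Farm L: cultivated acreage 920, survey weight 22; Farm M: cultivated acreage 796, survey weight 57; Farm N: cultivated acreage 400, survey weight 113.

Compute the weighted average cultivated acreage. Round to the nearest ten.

Weighted sum = 489224
Sum of weights = 938
Weighted mean = 489224 / 938 = 521.56077

520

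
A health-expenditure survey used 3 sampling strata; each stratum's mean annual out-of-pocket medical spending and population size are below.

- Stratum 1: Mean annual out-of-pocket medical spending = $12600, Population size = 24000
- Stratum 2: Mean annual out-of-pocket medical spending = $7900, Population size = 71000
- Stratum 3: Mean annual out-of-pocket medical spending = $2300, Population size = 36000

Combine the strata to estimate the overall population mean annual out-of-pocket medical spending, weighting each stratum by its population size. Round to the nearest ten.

Σ Nₕ·x̄ₕ = 12600×24000 + 7900×71000 + 2300×36000
  = 302400000 + 560900000 + 82800000 = 946100000
Σ Nₕ = 24000 + 71000 + 36000 = 131000
Overall mean = 946100000 / 131000 = 7222.1374

7220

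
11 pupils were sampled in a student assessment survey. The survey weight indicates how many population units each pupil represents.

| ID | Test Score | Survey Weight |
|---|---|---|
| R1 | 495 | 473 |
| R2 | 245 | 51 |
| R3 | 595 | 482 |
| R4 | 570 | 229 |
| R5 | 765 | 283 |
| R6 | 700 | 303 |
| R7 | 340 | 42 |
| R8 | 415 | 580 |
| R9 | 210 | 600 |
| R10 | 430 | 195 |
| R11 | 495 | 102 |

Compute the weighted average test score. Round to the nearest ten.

480

Weighted sum = 495×473 + 245×51 + 595×482 + 570×229 + 765×283 + 700×303 + 340×42 + 415×580 + 210×600 + 430×195 + 495×102
  = 234135 + 12495 + 286790 + 130530 + 216495 + 212100 + 14280 + 240700 + 126000 + 83850 + 50490 = 1607865
Sum of weights = 473 + 51 + 482 + 229 + 283 + 303 + 42 + 580 + 600 + 195 + 102 = 3340
Weighted mean = 1607865 / 3340 = 481.39671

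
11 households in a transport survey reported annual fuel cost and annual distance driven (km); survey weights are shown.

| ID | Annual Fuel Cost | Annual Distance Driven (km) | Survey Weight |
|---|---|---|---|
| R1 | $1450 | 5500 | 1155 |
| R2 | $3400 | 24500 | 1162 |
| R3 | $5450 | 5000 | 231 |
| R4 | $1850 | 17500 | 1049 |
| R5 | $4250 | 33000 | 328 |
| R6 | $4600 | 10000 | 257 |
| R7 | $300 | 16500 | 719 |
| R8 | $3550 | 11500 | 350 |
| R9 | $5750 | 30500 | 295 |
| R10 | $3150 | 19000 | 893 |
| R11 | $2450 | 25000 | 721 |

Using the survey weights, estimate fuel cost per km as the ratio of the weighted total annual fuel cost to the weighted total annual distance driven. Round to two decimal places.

Σ wᵢ·y = 1450×1155 + 3400×1162 + 5450×231 + 1850×1049 + 4250×328 + 4600×257 + 300×719 + 3550×350 + 5750×295 + 3150×893 + 2450×721
  = 19135200
Σ wᵢ·x = 5500×1155 + 24500×1162 + 5000×231 + 17500×1049 + 33000×328 + 10000×257 + 16500×719 + 11500×350 + 30500×295 + 19000×893 + 25000×721
  = 6352500 + 28469000 + 1155000 + 18357500 + 10824000 + 2570000 + 11863500 + 4025000 + 8997500 + 16967000 + 18025000 = 127606000
Ratio = 19135200 / 127606000 = 0.14995533

0.15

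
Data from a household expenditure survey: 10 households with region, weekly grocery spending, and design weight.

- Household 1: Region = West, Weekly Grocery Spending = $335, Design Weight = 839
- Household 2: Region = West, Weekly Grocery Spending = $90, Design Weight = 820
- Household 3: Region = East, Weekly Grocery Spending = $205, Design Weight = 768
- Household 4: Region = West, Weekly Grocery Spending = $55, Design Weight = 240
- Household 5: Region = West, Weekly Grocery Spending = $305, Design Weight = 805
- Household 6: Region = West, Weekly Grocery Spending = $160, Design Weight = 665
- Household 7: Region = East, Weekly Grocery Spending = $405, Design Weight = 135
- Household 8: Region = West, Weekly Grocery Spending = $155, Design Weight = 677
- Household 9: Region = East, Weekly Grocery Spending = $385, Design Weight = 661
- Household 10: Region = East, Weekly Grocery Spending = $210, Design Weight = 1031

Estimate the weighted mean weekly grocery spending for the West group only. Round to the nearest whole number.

204

West rows: 1, 2, 4, 5, 6, 8
Weighted sum = 824925
Sum of weights = 839 + 820 + 240 + 805 + 665 + 677 = 4046
Weighted mean = 824925 / 4046 = 203.88655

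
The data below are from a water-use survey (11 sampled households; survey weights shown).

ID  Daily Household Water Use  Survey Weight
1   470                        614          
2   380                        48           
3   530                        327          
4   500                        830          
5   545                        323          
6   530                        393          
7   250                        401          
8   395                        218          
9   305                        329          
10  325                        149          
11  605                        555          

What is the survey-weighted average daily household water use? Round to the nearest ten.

Weighted sum = 470×614 + 380×48 + 530×327 + 500×830 + 545×323 + 530×393 + 250×401 + 395×218 + 305×329 + 325×149 + 605×555
  = 288580 + 18240 + 173310 + 415000 + 176035 + 208290 + 100250 + 86110 + 100345 + 48425 + 335775 = 1950360
Sum of weights = 614 + 48 + 327 + 830 + 323 + 393 + 401 + 218 + 329 + 149 + 555 = 4187
Weighted mean = 1950360 / 4187 = 465.81323

470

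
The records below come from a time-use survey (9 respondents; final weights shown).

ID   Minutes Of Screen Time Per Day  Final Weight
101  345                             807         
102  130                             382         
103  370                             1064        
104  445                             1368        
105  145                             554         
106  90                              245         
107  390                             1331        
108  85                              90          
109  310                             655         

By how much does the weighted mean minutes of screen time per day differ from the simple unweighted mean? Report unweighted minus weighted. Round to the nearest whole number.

Unweighted sum = 2310
Unweighted mean = 2310 / 9 = 256.66667
Weighted sum = 345×807 + 130×382 + 370×1064 + 445×1368 + 145×554 + 90×245 + 390×1331 + 85×90 + 310×655
  = 278415 + 49660 + 393680 + 608760 + 80330 + 22050 + 519090 + 7650 + 203050 = 2162685
Sum of weights = 807 + 382 + 1064 + 1368 + 554 + 245 + 1331 + 90 + 655 = 6496
Weighted mean = 2162685 / 6496 = 332.92565
Difference (unweighted minus weighted) = -76.25898

-76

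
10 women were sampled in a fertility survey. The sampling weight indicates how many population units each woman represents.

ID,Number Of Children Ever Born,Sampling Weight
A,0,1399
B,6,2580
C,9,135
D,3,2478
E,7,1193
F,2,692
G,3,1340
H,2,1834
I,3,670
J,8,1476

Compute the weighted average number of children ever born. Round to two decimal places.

Weighted sum = 55370
Sum of weights = 1399 + 2580 + 135 + 2478 + 1193 + 692 + 1340 + 1834 + 670 + 1476 = 13797
Weighted mean = 55370 / 13797 = 4.0131913

4.01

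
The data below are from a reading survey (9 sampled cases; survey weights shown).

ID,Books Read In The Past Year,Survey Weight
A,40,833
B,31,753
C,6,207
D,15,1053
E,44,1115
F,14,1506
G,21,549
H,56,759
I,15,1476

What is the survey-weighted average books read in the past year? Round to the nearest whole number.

Weighted sum = 40×833 + 31×753 + 6×207 + 15×1053 + 44×1115 + 14×1506 + 21×549 + 56×759 + 15×1476
  = 220017
Sum of weights = 833 + 753 + 207 + 1053 + 1115 + 1506 + 549 + 759 + 1476 = 8251
Weighted mean = 220017 / 8251 = 26.665495

27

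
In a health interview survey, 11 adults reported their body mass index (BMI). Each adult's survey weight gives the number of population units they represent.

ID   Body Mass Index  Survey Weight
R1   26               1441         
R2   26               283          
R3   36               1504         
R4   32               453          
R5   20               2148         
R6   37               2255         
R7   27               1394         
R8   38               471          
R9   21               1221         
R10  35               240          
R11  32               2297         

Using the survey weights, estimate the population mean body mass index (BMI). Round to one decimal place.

29.4

Weighted sum = 26×1441 + 26×283 + 36×1504 + 32×453 + 20×2148 + 37×2255 + 27×1394 + 38×471 + 21×1221 + 35×240 + 32×2297
  = 37466 + 7358 + 54144 + 14496 + 42960 + 83435 + 37638 + 17898 + 25641 + 8400 + 73504 = 402940
Sum of weights = 1441 + 283 + 1504 + 453 + 2148 + 2255 + 1394 + 471 + 1221 + 240 + 2297 = 13707
Weighted mean = 402940 / 13707 = 29.396659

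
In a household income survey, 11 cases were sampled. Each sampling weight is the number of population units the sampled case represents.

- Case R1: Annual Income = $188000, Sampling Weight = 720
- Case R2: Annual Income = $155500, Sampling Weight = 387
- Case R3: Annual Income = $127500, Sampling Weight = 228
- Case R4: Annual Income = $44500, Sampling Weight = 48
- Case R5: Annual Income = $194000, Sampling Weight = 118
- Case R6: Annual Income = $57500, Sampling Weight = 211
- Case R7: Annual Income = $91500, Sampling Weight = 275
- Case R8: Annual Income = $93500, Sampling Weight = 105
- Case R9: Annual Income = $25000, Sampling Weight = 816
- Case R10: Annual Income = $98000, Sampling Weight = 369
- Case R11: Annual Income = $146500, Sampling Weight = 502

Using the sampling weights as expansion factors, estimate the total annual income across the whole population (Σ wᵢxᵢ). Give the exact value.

Weighted total = 188000×720 + 155500×387 + 127500×228 + 44500×48 + 194000×118 + 57500×211 + 91500×275 + 93500×105 + 25000×816 + 98000×369 + 146500×502
  = 135360000 + 60178500 + 29070000 + 2136000 + 22892000 + 12132500 + 25162500 + 9817500 + 20400000 + 36162000 + 73543000 = 426854000

426854000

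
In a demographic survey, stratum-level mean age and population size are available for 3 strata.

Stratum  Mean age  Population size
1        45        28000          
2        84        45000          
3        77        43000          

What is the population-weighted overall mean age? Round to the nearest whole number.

72

Σ Nₕ·x̄ₕ = 45×28000 + 84×45000 + 77×43000
  = 1260000 + 3780000 + 3311000 = 8351000
Σ Nₕ = 28000 + 45000 + 43000 = 116000
Overall mean = 8351000 / 116000 = 71.991379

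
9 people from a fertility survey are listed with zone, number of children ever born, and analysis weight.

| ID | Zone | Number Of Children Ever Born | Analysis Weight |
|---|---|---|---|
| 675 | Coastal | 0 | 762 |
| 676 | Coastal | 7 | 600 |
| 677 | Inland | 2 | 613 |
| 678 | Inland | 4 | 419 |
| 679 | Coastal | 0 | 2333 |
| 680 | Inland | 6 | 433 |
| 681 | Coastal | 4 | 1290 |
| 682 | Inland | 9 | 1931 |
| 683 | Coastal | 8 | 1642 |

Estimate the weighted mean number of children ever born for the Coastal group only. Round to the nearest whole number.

3

Coastal rows: 675, 676, 679, 681, 683
Weighted sum = 22496
Sum of weights = 762 + 600 + 2333 + 1290 + 1642 = 6627
Weighted mean = 22496 / 6627 = 3.3945979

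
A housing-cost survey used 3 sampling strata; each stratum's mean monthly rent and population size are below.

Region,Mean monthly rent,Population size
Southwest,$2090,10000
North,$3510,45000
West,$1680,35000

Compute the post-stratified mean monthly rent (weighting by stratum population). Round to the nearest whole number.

Σ Nₕ·x̄ₕ = 2090×10000 + 3510×45000 + 1680×35000
  = 20900000 + 157950000 + 58800000 = 237650000
Σ Nₕ = 10000 + 45000 + 35000 = 90000
Overall mean = 237650000 / 90000 = 2640.5556

2641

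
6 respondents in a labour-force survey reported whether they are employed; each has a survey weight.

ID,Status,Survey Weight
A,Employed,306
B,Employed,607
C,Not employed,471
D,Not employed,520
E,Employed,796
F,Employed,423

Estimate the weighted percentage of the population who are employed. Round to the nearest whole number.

Sum of weights for 'Employed' = 306 + 607 + 796 + 423 = 2132
Total weight = 306 + 607 + 471 + 520 + 796 + 423 = 3123
Weighted proportion = 2132 / 3123 = 0.68267691 → 68.267691%

68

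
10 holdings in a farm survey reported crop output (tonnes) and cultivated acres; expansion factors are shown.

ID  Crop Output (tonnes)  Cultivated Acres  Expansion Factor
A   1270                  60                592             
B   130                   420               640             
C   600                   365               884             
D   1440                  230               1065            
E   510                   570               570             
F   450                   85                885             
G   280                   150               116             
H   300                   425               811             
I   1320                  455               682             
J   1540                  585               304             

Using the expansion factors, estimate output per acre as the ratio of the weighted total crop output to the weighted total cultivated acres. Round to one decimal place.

Σ wᵢ·y = 1270×592 + 130×640 + 600×884 + 1440×1065 + 510×570 + 450×885 + 280×116 + 300×811 + 1320×682 + 1540×304
  = 751840 + 83200 + 530400 + 1533600 + 290700 + 398250 + 32480 + 243300 + 900240 + 468160 = 5232170
Σ wᵢ·x = 60×592 + 420×640 + 365×884 + 230×1065 + 570×570 + 85×885 + 150×116 + 425×811 + 455×682 + 585×304
  = 35520 + 268800 + 322660 + 244950 + 324900 + 75225 + 17400 + 344675 + 310310 + 177840 = 2122280
Ratio = 5232170 / 2122280 = 2.4653533

2.5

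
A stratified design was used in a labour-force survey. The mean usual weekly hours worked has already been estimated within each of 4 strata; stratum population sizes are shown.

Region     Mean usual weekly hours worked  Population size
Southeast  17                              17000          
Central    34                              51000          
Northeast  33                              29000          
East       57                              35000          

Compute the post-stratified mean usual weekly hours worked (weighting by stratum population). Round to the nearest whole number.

Σ Nₕ·x̄ₕ = 17×17000 + 34×51000 + 33×29000 + 57×35000
  = 289000 + 1734000 + 957000 + 1995000 = 4975000
Σ Nₕ = 132000
Overall mean = 4975000 / 132000 = 37.689394

38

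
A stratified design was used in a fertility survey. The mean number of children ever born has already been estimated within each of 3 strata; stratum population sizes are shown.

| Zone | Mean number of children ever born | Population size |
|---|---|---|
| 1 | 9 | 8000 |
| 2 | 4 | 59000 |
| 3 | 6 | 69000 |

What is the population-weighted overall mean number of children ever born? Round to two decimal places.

5.31

Σ Nₕ·x̄ₕ = 9×8000 + 4×59000 + 6×69000
  = 72000 + 236000 + 414000 = 722000
Σ Nₕ = 8000 + 59000 + 69000 = 136000
Overall mean = 722000 / 136000 = 5.3088235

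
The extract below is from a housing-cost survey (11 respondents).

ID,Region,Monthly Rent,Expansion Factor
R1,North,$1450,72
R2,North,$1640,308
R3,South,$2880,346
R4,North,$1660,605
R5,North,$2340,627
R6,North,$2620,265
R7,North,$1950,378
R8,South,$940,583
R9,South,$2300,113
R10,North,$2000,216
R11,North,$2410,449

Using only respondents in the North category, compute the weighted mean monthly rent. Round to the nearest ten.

North rows: R1, R2, R4, R5, R6, R7, R10, R11
Weighted sum = 1450×72 + 1640×308 + 1660×605 + 2340×627 + 2620×265 + 1950×378 + 2000×216 + 2410×449
  = 104400 + 505120 + 1004300 + 1467180 + 694300 + 737100 + 432000 + 1082090 = 6026490
Sum of weights = 72 + 308 + 605 + 627 + 265 + 378 + 216 + 449 = 2920
Weighted mean = 6026490 / 2920 = 2063.8664

2060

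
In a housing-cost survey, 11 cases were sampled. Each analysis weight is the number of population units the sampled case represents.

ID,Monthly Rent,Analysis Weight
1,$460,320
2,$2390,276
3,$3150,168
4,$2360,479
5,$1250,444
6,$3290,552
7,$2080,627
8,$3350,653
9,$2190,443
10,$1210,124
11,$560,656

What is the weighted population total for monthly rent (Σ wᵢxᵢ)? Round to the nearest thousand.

Weighted total = 460×320 + 2390×276 + 3150×168 + 2360×479 + 1250×444 + 3290×552 + 2080×627 + 3350×653 + 2190×443 + 1210×124 + 560×656
  = 9816840

9817000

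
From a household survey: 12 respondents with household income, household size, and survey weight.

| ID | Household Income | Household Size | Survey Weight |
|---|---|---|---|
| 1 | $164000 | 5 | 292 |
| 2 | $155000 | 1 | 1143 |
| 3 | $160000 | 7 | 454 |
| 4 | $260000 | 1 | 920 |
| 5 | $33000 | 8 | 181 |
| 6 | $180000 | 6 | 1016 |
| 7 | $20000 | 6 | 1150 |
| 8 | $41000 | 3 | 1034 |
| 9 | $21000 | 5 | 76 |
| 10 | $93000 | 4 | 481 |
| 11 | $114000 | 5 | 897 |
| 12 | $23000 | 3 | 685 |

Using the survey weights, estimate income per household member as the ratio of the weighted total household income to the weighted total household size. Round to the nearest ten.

28870

Σ wᵢ·y = 164000×292 + 155000×1143 + 160000×454 + 260000×920 + 33000×181 + 180000×1016 + 20000×1150 + 41000×1034 + 21000×76 + 93000×481 + 114000×897 + 23000×685
  = 47888000 + 177165000 + 72640000 + 239200000 + 5973000 + 182880000 + 23000000 + 42394000 + 1596000 + 44733000 + 102258000 + 15755000 = 955482000
Σ wᵢ·x = 5×292 + 1×1143 + 7×454 + 1×920 + 8×181 + 6×1016 + 6×1150 + 3×1034 + 5×76 + 4×481 + 5×897 + 3×685
  = 33091
Ratio = 955482000 / 33091 = 28874.377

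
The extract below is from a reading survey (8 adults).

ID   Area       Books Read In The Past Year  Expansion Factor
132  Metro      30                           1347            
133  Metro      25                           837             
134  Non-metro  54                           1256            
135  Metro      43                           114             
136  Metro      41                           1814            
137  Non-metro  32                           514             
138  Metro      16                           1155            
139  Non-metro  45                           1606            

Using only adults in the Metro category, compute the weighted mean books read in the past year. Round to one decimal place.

Metro rows: 132, 133, 135, 136, 138
Weighted sum = 30×1347 + 25×837 + 43×114 + 41×1814 + 16×1155
  = 40410 + 20925 + 4902 + 74374 + 18480 = 159091
Sum of weights = 1347 + 837 + 114 + 1814 + 1155 = 5267
Weighted mean = 159091 / 5267 = 30.20524

30.2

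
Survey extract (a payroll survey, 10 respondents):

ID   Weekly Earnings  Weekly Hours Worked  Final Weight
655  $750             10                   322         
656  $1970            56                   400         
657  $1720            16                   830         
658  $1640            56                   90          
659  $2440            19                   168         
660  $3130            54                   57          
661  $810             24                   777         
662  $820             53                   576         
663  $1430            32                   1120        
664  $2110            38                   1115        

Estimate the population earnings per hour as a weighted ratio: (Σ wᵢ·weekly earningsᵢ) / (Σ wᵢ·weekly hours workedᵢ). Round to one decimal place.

Σ wᵢ·y = 750×322 + 1970×400 + 1720×830 + 1640×90 + 2440×168 + 3130×57 + 810×777 + 820×576 + 1430×1120 + 2110×1115
  = 241500 + 788000 + 1427600 + 147600 + 409920 + 178410 + 629370 + 472320 + 1601600 + 2352650 = 8248970
Σ wᵢ·x = 10×322 + 56×400 + 16×830 + 56×90 + 19×168 + 54×57 + 24×777 + 53×576 + 32×1120 + 38×1115
  = 177596
Ratio = 8248970 / 177596 = 46.447949

46.4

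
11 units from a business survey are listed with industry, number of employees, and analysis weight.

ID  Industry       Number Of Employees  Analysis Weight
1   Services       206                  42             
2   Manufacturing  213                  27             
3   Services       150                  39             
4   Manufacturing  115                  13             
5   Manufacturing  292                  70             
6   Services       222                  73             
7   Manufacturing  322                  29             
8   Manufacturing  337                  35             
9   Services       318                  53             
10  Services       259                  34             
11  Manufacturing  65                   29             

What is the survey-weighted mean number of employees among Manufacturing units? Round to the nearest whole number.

Manufacturing rows: 2, 4, 5, 7, 8, 11
Weighted sum = 50704
Sum of weights = 27 + 13 + 70 + 29 + 35 + 29 = 203
Weighted mean = 50704 / 203 = 249.7734

250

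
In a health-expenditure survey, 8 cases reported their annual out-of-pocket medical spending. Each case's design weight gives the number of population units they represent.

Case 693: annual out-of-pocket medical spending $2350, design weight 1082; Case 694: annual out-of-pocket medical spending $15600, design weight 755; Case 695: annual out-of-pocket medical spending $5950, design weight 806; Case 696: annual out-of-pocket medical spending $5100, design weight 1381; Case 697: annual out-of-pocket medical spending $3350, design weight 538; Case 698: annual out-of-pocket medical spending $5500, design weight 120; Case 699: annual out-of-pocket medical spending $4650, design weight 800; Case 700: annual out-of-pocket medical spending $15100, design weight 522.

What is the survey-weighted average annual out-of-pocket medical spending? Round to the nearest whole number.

6700

Weighted sum = 2350×1082 + 15600×755 + 5950×806 + 5100×1381 + 3350×538 + 5500×120 + 4650×800 + 15100×522
  = 2542700 + 11778000 + 4795700 + 7043100 + 1802300 + 660000 + 3720000 + 7882200 = 40224000
Sum of weights = 1082 + 755 + 806 + 1381 + 538 + 120 + 800 + 522 = 6004
Weighted mean = 40224000 / 6004 = 6699.5336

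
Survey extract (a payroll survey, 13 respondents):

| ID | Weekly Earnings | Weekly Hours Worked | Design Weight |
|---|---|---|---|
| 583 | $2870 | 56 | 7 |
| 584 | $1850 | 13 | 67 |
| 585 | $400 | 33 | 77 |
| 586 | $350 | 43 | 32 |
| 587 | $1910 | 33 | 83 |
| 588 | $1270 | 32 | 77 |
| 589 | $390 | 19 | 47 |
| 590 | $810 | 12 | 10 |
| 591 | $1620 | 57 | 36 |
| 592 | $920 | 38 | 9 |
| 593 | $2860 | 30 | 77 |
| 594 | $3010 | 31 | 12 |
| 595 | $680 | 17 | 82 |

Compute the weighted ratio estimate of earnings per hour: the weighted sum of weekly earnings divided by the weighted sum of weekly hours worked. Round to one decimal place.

Σ wᵢ·y = 847490
Σ wᵢ·x = 17866
Ratio = 847490 / 17866 = 47.435912

47.4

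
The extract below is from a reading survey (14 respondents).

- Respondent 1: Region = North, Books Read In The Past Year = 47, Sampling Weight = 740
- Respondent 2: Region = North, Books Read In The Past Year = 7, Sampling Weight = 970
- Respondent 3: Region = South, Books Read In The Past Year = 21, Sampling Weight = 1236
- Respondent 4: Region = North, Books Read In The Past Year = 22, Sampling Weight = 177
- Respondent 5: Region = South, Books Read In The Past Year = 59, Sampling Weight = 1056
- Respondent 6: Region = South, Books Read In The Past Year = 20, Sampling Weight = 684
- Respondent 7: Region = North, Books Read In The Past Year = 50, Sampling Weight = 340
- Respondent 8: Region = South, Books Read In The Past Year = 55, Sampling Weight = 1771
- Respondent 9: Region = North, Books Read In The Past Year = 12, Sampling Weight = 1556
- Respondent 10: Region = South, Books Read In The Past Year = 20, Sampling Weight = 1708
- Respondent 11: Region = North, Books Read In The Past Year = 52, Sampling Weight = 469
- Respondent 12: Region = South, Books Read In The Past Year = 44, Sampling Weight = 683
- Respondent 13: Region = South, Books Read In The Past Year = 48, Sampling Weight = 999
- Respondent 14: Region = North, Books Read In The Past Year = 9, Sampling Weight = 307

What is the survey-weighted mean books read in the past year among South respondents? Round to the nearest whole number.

South rows: 3, 5, 6, 8, 10, 12, 13
Weighted sum = 21×1236 + 59×1056 + 20×684 + 55×1771 + 20×1708 + 44×683 + 48×999
  = 25956 + 62304 + 13680 + 97405 + 34160 + 30052 + 47952 = 311509
Sum of weights = 1236 + 1056 + 684 + 1771 + 1708 + 683 + 999 = 8137
Weighted mean = 311509 / 8137 = 38.283028

38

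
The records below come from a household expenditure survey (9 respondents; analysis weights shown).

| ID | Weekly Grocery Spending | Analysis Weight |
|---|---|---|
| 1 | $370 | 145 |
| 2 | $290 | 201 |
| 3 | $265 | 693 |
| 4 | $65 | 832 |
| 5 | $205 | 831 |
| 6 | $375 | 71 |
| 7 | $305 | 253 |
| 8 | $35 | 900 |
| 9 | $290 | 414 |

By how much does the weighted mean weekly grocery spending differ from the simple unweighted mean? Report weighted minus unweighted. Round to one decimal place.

-65.8

Unweighted sum = 370 + 290 + 265 + 65 + 205 + 375 + 305 + 35 + 290 = 2200
Unweighted mean = 2200 / 9 = 244.44444
Weighted sum = 775370
Sum of weights = 145 + 201 + 693 + 832 + 831 + 71 + 253 + 900 + 414 = 4340
Weighted mean = 775370 / 4340 = 178.65668
Difference (weighted minus unweighted) = -65.787762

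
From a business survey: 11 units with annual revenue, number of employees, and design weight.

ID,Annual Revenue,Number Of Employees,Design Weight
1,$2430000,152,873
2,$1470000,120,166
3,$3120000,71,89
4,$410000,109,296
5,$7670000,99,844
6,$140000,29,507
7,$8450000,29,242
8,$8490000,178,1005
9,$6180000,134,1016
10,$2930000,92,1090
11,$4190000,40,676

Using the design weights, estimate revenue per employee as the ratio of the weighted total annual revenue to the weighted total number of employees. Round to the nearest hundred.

Σ wᵢ·y = 2430000×873 + 1470000×166 + 3120000×89 + 410000×296 + 7670000×844 + 140000×507 + 8450000×242 + 8490000×1005 + 6180000×1016 + 2930000×1090 + 4190000×676
  = 2121390000 + 244020000 + 277680000 + 121360000 + 6473480000 + 70980000 + 2044900000 + 8532450000 + 6278880000 + 3193700000 + 2832440000 = 32191280000
Σ wᵢ·x = 738830
Ratio = 32191280000 / 738830 = 43570.618

43600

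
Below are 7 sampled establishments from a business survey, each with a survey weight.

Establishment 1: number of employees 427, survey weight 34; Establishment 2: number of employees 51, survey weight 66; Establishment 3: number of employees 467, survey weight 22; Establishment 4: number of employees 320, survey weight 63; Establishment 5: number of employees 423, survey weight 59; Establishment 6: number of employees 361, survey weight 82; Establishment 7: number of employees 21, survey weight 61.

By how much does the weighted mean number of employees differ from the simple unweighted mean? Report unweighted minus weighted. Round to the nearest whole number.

Unweighted sum = 427 + 51 + 467 + 320 + 423 + 361 + 21 = 2070
Unweighted mean = 2070 / 7 = 295.71429
Weighted sum = 427×34 + 51×66 + 467×22 + 320×63 + 423×59 + 361×82 + 21×61
  = 104158
Sum of weights = 387
Weighted mean = 104158 / 387 = 269.14212
Difference (unweighted minus weighted) = 26.572167

27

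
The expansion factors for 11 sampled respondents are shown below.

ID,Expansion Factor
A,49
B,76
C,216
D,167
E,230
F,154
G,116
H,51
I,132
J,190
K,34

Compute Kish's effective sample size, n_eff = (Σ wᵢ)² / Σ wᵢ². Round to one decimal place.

8.7

Σ wᵢ = 1415
Σ wᵢ² = 230075
n_eff = 1415² / 230075 = 2002225 / 230075 = 8.7024883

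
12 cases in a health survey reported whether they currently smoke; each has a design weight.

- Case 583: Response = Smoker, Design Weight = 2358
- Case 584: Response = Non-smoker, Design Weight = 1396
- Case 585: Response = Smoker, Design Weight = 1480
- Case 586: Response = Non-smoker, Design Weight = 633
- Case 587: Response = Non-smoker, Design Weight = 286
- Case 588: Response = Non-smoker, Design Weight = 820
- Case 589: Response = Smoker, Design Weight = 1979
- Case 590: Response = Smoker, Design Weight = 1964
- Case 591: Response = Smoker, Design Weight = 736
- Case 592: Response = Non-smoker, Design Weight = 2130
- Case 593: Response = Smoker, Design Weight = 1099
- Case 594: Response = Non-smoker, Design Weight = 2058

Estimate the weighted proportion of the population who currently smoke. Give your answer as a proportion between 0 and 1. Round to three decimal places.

0.568

Sum of weights for 'Smoker' = 2358 + 1480 + 1979 + 1964 + 736 + 1099 = 9616
Total weight = 2358 + 1396 + 1480 + 633 + 286 + 820 + 1979 + 1964 + 736 + 2130 + 1099 + 2058 = 16939
Weighted proportion = 9616 / 16939 = 0.56768404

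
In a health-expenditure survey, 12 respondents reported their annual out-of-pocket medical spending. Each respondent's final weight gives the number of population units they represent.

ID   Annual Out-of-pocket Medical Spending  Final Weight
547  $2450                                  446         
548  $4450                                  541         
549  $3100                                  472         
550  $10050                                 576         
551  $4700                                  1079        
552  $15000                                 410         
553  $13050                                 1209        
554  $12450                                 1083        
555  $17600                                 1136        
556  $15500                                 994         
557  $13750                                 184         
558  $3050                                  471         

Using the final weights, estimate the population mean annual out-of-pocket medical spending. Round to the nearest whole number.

Weighted sum = 2450×446 + 4450×541 + 3100×472 + 10050×576 + 4700×1079 + 15000×410 + 13050×1209 + 12450×1083 + 17600×1136 + 15500×994 + 13750×184 + 3050×471
  = 1092700 + 2407450 + 1463200 + 5788800 + 5071300 + 6150000 + 15777450 + 13483350 + 19993600 + 15407000 + 2530000 + 1436550 = 90601400
Sum of weights = 446 + 541 + 472 + 576 + 1079 + 410 + 1209 + 1083 + 1136 + 994 + 184 + 471 = 8601
Weighted mean = 90601400 / 8601 = 10533.822

10534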